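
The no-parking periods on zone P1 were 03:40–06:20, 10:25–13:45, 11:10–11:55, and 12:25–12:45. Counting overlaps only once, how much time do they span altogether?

6 h

Merged: 03:40-06:20, 10:25-13:45.
Lengths: 2 h 40 min + 3 h 20 min = 6 h.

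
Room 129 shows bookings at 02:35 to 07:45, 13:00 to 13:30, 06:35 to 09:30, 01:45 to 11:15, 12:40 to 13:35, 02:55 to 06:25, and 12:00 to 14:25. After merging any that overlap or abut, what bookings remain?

01:45–11:15, 12:00–14:25

Sort by start: 01:45–11:15, 02:35–07:45, 02:55–06:25, 06:35–09:30, 12:00–14:25, 12:40–13:35, 13:00–13:30.
02:35–07:45 overlaps/touches 01:45–11:15 → extend to 01:45–11:15.
02:55–06:25 overlaps/touches 01:45–11:15 → extend to 01:45–11:15.
06:35–09:30 overlaps/touches 01:45–11:15 → extend to 01:45–11:15.
12:00–14:25 is disjoint → start new block.
12:40–13:35 overlaps/touches 12:00–14:25 → extend to 12:00–14:25.
13:00–13:30 overlaps/touches 12:00–14:25 → extend to 12:00–14:25.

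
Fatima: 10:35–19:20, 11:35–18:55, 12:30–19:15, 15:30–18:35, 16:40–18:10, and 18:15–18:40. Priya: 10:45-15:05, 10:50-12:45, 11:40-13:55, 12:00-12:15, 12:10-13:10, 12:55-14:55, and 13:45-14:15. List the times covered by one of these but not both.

A, merged: 10:35–19:20.
B, merged: 10:45–15:05.
A \ B = 10:35–10:45, 15:05–19:20.
B \ A = none.
Union of the two gives the symmetric difference.

10:35–10:45, 15:05–19:20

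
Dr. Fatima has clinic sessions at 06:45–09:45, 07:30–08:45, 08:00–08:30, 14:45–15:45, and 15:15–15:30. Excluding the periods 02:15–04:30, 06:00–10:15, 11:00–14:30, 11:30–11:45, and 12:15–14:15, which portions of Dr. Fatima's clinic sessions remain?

Merge the first list: 06:45–09:45, 14:45–15:45.
Merge the second list: 02:15–04:30, 06:00–10:15, 11:00–14:30.
06:45–09:45 lies entirely inside B → drops out.
14:45–15:45 is untouched.

14:45–15:45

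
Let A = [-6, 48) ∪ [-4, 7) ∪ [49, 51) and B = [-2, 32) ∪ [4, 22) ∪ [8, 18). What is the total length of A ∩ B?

Merge the first list: [-6, 48), [49, 51).
Merge the second list: [-2, 32).
A ∩ B = [-2, 32).
Total: 34.

34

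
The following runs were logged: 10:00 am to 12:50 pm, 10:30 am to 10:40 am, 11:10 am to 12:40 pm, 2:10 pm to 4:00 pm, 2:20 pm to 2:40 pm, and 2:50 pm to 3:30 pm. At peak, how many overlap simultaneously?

2

Sweep endpoints in order; track running count of active intervals.
Peak of 2 reached at 10:30 am.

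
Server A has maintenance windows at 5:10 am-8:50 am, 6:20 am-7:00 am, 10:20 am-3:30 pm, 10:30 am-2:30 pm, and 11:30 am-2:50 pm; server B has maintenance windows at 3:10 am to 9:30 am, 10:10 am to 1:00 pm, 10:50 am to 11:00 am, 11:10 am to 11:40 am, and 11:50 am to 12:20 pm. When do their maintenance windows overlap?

A, merged: 5:10 am-8:50 am, 10:20 am-3:30 pm.
B, merged: 3:10 am-9:30 am, 10:10 am-1:00 pm.
5:10 am-8:50 am meets the second set on 5:10 am-8:50 am.
10:20 am-3:30 pm meets the second set on 10:20 am-1:00 pm.

5:10 am-8:50 am, 10:20 am-1:00 pm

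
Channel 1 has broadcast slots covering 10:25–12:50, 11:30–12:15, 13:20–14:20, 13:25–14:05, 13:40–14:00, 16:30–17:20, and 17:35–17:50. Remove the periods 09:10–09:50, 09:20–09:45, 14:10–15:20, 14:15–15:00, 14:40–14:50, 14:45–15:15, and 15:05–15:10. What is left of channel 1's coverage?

10:25–12:50, 13:20–14:10, 16:30–17:20, 17:35–17:50

Merge the first list: 10:25–12:50, 13:20–14:20, 16:30–17:20, 17:35–17:50.
Merge the second list: 09:10–09:50, 14:10–15:20.
10:25–12:50 is untouched.
13:20–14:20 with B removed leaves 13:20–14:10.
16:30–17:20 is untouched.
17:35–17:50 is untouched.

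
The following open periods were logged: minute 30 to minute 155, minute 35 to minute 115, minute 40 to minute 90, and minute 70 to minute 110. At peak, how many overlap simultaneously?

Walk the sorted start/end points keeping a running depth.
The depth first hits 4 at minute 70.

4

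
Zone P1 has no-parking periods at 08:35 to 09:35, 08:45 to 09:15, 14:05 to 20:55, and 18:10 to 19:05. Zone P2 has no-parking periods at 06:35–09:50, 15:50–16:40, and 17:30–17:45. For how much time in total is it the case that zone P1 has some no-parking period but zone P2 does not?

5 h 45 min

Merge the first list: 08:35–09:35, 14:05–20:55.
A \ B = 14:05–15:50, 16:40–17:30, 17:45–20:55.
Total: 1 h 45 min + 50 min + 3 h 10 min = 5 h 45 min.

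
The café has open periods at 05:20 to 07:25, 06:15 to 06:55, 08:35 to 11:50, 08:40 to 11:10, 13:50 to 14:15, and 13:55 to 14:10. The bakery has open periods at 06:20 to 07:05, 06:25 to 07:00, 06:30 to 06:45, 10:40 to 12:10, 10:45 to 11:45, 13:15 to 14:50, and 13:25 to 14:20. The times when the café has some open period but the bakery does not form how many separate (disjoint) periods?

A, merged: 05:20-07:25, 08:35-11:50, 13:50-14:15.
B, merged: 06:20-07:05, 10:40-12:10, 13:15-14:50.
A \ B = 05:20-06:20, 07:05-07:25, 08:35-10:40.
That is 3 disjoint pieces.

3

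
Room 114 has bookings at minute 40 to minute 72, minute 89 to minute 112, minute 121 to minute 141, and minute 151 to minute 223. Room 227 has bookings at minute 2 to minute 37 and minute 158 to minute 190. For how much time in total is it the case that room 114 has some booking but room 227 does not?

A \ B = minute 40 to minute 72, minute 89 to minute 112, minute 121 to minute 141, minute 151 to minute 158, minute 190 to minute 223.
Total: 32 minutes + 23 minutes + 20 minutes + 7 minutes + 33 minutes = 115 minutes.

115 minutes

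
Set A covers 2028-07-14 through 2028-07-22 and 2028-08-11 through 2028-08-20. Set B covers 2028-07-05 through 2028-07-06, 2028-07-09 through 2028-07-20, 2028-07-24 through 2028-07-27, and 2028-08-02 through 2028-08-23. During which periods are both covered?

2028-07-14 through 2028-07-20, 2028-08-11 through 2028-08-20

2028-07-14 through 2028-07-22 meets the second set on 2028-07-14 through 2028-07-20.
2028-08-11 through 2028-08-20 meets the second set on 2028-08-11 through 2028-08-20.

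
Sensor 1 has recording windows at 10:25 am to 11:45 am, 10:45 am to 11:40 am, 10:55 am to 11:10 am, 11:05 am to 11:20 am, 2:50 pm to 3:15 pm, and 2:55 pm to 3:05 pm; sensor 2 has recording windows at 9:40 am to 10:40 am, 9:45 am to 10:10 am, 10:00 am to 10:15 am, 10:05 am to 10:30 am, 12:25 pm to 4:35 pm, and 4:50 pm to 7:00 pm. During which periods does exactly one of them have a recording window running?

9:40 am-10:25 am, 10:40 am-11:45 am, 12:25 pm-2:50 pm, 3:15 pm-4:35 pm, 4:50 pm-7:00 pm

First set merges to 10:25 am-11:45 am, 2:50 pm-3:15 pm.
Second set merges to 9:40 am-10:40 am, 12:25 pm-4:35 pm, 4:50 pm-7:00 pm.
A \ B = 10:40 am-11:45 am.
B \ A = 9:40 am-10:25 am, 12:25 pm-2:50 pm, 3:15 pm-4:35 pm, 4:50 pm-7:00 pm.
Union of the two gives the symmetric difference.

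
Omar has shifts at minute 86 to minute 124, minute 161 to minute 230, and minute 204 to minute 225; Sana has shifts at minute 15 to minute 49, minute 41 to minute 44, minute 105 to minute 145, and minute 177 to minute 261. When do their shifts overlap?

minute 105 to minute 124, minute 177 to minute 230

A, merged: minute 86 to minute 124, minute 161 to minute 230.
B, merged: minute 15 to minute 49, minute 105 to minute 145, minute 177 to minute 261.
minute 86 to minute 124 overlaps B on minute 105 to minute 124.
minute 161 to minute 230 overlaps B on minute 177 to minute 230.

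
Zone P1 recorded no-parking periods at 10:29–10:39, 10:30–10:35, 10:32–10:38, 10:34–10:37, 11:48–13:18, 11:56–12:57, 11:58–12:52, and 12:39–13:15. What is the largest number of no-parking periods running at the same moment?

At 10:34, 4 of the intervals are simultaneously active.
No point has more.

4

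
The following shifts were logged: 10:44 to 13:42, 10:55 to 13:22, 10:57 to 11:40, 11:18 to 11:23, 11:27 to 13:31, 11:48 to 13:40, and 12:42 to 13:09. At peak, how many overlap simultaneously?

At 12:42, 5 of the intervals are simultaneously active.
No point has more.

5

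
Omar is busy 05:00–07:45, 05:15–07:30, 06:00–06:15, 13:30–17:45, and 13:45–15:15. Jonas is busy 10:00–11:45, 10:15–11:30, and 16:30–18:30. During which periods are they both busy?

A, merged: 05:00-07:45, 13:30-17:45.
B, merged: 10:00-11:45, 16:30-18:30.
05:00-07:45 falls entirely outside B.
13:30-17:45 overlaps B on 16:30-17:45.

16:30-17:45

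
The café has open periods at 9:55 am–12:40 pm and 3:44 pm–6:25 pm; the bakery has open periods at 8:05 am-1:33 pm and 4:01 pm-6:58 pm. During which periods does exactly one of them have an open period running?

A but not B: 3:44 pm–4:01 pm.
B but not A: 8:05 am–9:55 am, 12:40 pm–1:33 pm, 6:25 pm–6:58 pm.
Combining gives A △ B.

8:05 am–9:55 am, 12:40 pm–1:33 pm, 3:44 pm–4:01 pm, 6:25 pm–6:58 pm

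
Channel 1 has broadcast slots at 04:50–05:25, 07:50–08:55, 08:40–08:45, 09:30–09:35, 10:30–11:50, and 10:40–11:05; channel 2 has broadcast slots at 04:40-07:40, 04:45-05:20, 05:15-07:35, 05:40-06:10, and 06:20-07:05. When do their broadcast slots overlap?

First set merges to 04:50–05:25, 07:50–08:55, 09:30–09:35, 10:30–11:50.
Second set merges to 04:40–07:40.
04:50–05:25 ∩ B → 04:50–05:25.
07:50–08:55 meets no B interval.
09:30–09:35 meets no B interval.
10:30–11:50 meets no B interval.

04:50–05:25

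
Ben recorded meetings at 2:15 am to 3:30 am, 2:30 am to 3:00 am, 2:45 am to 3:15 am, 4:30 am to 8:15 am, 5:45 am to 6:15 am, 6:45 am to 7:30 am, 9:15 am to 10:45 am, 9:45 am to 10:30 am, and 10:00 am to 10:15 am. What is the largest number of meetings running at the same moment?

Sweep endpoints in order; track running count of active intervals.
Peak of 3 reached at 2:45 am.

3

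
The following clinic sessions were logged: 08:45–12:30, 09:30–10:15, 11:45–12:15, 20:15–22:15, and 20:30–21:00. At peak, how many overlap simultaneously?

Walk the sorted start/end points keeping a running depth.
The depth first hits 2 at 09:30.

2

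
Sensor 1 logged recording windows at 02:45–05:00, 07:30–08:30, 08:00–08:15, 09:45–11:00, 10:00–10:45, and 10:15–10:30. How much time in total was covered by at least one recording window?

Merged: 02:45–05:00, 07:30–08:30, 09:45–11:00.
Lengths: 2 h 15 min + 1 h + 1 h 15 min = 4 h 30 min.

4 h 30 min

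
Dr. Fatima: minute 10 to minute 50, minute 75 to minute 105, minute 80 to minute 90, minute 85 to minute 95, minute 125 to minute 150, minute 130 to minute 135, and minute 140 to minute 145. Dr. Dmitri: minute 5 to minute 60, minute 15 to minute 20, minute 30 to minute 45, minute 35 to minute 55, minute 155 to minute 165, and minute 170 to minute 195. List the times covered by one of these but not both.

minute 5 to minute 10, minute 50 to minute 60, minute 75 to minute 105, minute 125 to minute 150, minute 155 to minute 165, minute 170 to minute 195

First set merges to minute 10 to minute 50, minute 75 to minute 105, minute 125 to minute 150.
Second set merges to minute 5 to minute 60, minute 155 to minute 165, minute 170 to minute 195.
A \ B = minute 75 to minute 105, minute 125 to minute 150.
B \ A = minute 5 to minute 10, minute 50 to minute 60, minute 155 to minute 165, minute 170 to minute 195.
Union of the two gives the symmetric difference.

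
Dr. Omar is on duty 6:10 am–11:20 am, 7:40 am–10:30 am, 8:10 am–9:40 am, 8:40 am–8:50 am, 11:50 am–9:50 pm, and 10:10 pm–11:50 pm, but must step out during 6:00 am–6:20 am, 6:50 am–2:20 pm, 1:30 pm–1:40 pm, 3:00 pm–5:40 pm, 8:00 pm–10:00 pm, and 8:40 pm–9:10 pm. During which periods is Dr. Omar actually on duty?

A, merged: 6:10 am–11:20 am, 11:50 am–9:50 pm, 10:10 pm–11:50 pm.
B, merged: 6:00 am–6:20 am, 6:50 am–2:20 pm, 3:00 pm–5:40 pm, 8:00 pm–10:00 pm.
6:10 am–11:20 am with B removed leaves 6:20 am–6:50 am.
11:50 am–9:50 pm with B removed leaves 2:20 pm–3:00 pm, 5:40 pm–8:00 pm.
10:10 pm–11:50 pm is untouched.

6:20 am–6:50 am, 2:20 pm–3:00 pm, 5:40 pm–8:00 pm, 10:10 pm–11:50 pm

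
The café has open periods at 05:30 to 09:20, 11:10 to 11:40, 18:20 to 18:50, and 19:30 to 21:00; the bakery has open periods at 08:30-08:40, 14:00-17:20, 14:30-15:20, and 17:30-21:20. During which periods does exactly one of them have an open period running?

B, merged: 08:30–08:40, 14:00–17:20, 17:30–21:20.
A but not B: 05:30–08:30, 08:40–09:20, 11:10–11:40.
B but not A: 14:00–17:20, 17:30–18:20, 18:50–19:30, 21:00–21:20.
Combining gives A △ B.

05:30–08:30, 08:40–09:20, 11:10–11:40, 14:00–17:20, 17:30–18:20, 18:50–19:30, 21:00–21:20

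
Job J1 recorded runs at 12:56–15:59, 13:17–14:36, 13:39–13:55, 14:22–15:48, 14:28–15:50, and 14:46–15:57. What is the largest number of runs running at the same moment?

4

At 14:28, 4 of the intervals are simultaneously active.
No point has more.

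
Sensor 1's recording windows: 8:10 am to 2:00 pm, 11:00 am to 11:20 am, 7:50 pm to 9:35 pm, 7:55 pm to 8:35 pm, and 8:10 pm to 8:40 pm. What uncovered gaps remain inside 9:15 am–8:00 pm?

The merged coverage is 8:10 am–2:00 pm, 7:50 pm–9:35 pm.
Gaps within 9:15 am–8:00 pm: 2:00 pm–7:50 pm.

2:00 pm–7:50 pm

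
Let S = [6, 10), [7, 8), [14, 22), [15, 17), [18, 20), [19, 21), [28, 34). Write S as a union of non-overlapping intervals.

[6, 10) ∪ [14, 22) ∪ [28, 34)

[7, 8) overlaps/touches [6, 10) → extend to [6, 10).
[14, 22) is disjoint → start new block.
[15, 17) overlaps/touches [14, 22) → extend to [14, 22).
[18, 20) overlaps/touches [14, 22) → extend to [14, 22).
[19, 21) overlaps/touches [14, 22) → extend to [14, 22).
[28, 34) is disjoint → start new block.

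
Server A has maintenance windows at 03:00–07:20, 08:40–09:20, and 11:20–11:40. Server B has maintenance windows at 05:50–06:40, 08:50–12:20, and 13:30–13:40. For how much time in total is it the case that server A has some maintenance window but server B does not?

3 h 40 min

A \ B = 03:00–05:50, 06:40–07:20, 08:40–08:50.
Total: 2 h 50 min + 40 min + 10 min = 3 h 40 min.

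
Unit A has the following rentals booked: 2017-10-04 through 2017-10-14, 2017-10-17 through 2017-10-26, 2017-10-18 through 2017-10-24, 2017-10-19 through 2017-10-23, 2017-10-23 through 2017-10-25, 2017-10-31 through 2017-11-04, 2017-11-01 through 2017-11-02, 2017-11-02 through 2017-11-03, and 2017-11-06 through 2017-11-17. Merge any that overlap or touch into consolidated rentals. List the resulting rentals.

2017-10-04 through 2017-10-14, 2017-10-17 through 2017-10-26, 2017-10-31 through 2017-11-04, 2017-11-06 through 2017-11-17

2017-10-17 through 2017-10-26 is disjoint → start new block.
2017-10-18 through 2017-10-24 overlaps/touches 2017-10-17 through 2017-10-26 → extend to 2017-10-17 through 2017-10-26.
2017-10-19 through 2017-10-23 overlaps/touches 2017-10-17 through 2017-10-26 → extend to 2017-10-17 through 2017-10-26.
2017-10-23 through 2017-10-25 overlaps/touches 2017-10-17 through 2017-10-26 → extend to 2017-10-17 through 2017-10-26.
2017-10-31 through 2017-11-04 is disjoint → start new block.
2017-11-01 through 2017-11-02 overlaps/touches 2017-10-31 through 2017-11-04 → extend to 2017-10-31 through 2017-11-04.
2017-11-02 through 2017-11-03 overlaps/touches 2017-10-31 through 2017-11-04 → extend to 2017-10-31 through 2017-11-04.
2017-11-06 through 2017-11-17 is disjoint → start new block.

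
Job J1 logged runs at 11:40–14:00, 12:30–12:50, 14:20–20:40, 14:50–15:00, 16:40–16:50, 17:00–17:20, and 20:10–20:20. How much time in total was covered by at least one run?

Merged: 11:40–14:00, 14:20–20:40.
Lengths: 2 h 20 min + 6 h 20 min = 8 h 40 min.

8 h 40 min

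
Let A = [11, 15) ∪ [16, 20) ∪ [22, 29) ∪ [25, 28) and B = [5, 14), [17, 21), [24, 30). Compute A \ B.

Merge the first list: [11, 15), [16, 20), [22, 29).
[11, 15) \ B = [14, 15).
[16, 20) \ B = [16, 17).
[22, 29) \ B = [22, 24).

[14, 15) ∪ [16, 17) ∪ [22, 24)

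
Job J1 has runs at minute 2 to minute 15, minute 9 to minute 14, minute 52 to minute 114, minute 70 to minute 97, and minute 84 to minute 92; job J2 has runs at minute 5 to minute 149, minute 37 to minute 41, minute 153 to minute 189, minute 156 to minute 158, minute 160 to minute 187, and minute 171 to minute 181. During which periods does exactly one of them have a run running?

minute 2 to minute 5, minute 15 to minute 52, minute 114 to minute 149, minute 153 to minute 189

A, merged: minute 2 to minute 15, minute 52 to minute 114.
B, merged: minute 5 to minute 149, minute 153 to minute 189.
Only in the first: minute 2 to minute 5.
Only in the second: minute 15 to minute 52, minute 114 to minute 149, minute 153 to minute 189.
Together these are the periods covered by exactly one.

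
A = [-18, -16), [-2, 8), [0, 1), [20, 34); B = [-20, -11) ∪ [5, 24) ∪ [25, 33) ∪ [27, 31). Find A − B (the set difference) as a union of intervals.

Merge the first list: [-18, -16), [-2, 8), [20, 34).
Merge the second list: [-20, -11), [5, 24), [25, 33).
[-18, -16) lies entirely inside B → drops out.
[-2, 8) with B removed leaves [-2, 5).
[20, 34) with B removed leaves [24, 25), [33, 34).

[-2, 5) ∪ [24, 25) ∪ [33, 34)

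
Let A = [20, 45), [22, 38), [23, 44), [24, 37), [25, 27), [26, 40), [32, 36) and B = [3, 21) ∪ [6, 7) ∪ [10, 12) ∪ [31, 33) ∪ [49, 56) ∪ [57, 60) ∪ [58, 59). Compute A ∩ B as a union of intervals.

A, merged: [20, 45).
B, merged: [3, 21), [31, 33), [49, 56), [57, 60).
[20, 45) meets the second set on [20, 21), [31, 33).

[20, 21) ∪ [31, 33)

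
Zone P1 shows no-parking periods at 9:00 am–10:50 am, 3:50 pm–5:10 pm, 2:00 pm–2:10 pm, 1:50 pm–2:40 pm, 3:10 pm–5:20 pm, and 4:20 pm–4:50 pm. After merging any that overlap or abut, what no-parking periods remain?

Sort by start: 9:00 am–10:50 am, 1:50 pm–2:40 pm, 2:00 pm–2:10 pm, 3:10 pm–5:20 pm, 3:50 pm–5:10 pm, 4:20 pm–4:50 pm.
1:50 pm–2:40 pm is disjoint → start new block.
2:00 pm–2:10 pm overlaps/touches 1:50 pm–2:40 pm → extend to 1:50 pm–2:40 pm.
3:10 pm–5:20 pm is disjoint → start new block.
3:50 pm–5:10 pm overlaps/touches 3:10 pm–5:20 pm → extend to 3:10 pm–5:20 pm.
4:20 pm–4:50 pm overlaps/touches 3:10 pm–5:20 pm → extend to 3:10 pm–5:20 pm.

9:00 am–10:50 am, 1:50 pm–2:40 pm, 3:10 pm–5:20 pm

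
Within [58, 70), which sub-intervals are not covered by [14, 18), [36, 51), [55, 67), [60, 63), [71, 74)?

Covered (merged): [14, 18), [36, 51), [55, 67), [71, 74).
Complement within [58, 70): [67, 70).

[67, 70)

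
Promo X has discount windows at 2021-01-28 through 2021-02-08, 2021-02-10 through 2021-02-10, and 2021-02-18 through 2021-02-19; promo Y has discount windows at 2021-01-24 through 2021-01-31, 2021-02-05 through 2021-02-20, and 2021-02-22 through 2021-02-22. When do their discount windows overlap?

2021-01-28 through 2021-02-08 overlaps B on 2021-01-28 through 2021-01-31, 2021-02-05 through 2021-02-08.
2021-02-10 through 2021-02-10 overlaps B on 2021-02-10 through 2021-02-10.
2021-02-18 through 2021-02-19 overlaps B on 2021-02-18 through 2021-02-19.

2021-01-28 through 2021-01-31, 2021-02-05 through 2021-02-08, 2021-02-10 through 2021-02-10, 2021-02-18 through 2021-02-19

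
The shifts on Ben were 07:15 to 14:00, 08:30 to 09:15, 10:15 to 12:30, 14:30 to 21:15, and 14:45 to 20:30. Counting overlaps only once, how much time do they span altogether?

Merged: 07:15-14:00, 14:30-21:15.
Lengths: 6 h 45 min + 6 h 45 min = 13 h 30 min.

13 h 30 min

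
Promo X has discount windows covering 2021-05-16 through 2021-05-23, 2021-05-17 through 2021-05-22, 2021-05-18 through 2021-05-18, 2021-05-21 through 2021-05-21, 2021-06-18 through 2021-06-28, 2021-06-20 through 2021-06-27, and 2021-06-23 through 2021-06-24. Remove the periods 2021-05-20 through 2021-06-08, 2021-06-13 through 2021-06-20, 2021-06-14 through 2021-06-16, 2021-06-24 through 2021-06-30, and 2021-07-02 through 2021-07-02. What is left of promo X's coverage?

2021-05-16 through 2021-05-19, 2021-06-21 through 2021-06-23

Merge the first list: 2021-05-16 through 2021-05-23, 2021-06-18 through 2021-06-28.
Merge the second list: 2021-05-20 through 2021-06-08, 2021-06-13 through 2021-06-20, 2021-06-24 through 2021-06-30, 2021-07-02 through 2021-07-02.
2021-05-16 through 2021-05-23 minus B → 2021-05-16 through 2021-05-19.
2021-06-18 through 2021-06-28 minus B → 2021-06-21 through 2021-06-23.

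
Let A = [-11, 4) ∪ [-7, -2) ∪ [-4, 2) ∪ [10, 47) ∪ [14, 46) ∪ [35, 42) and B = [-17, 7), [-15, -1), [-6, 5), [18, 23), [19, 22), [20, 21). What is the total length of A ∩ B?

First set merges to [-11, 4), [10, 47).
Second set merges to [-17, 7), [18, 23).
A ∩ B = [-11, 4), [18, 23).
Total: 15 + 5 = 20.

20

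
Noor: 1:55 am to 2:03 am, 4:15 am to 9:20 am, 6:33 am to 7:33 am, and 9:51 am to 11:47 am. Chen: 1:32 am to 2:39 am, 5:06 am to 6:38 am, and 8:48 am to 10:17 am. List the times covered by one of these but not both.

Merge the first list: 1:55 am-2:03 am, 4:15 am-9:20 am, 9:51 am-11:47 am.
A but not B: 4:15 am-5:06 am, 6:38 am-8:48 am, 10:17 am-11:47 am.
B but not A: 1:32 am-1:55 am, 2:03 am-2:39 am, 9:20 am-9:51 am.
Combining gives A △ B.

1:32 am-1:55 am, 2:03 am-2:39 am, 4:15 am-5:06 am, 6:38 am-8:48 am, 9:20 am-9:51 am, 10:17 am-11:47 am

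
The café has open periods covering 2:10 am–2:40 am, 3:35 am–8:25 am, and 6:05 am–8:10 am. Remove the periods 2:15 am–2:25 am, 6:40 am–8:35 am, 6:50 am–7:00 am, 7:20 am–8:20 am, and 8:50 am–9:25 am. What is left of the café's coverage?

First set merges to 2:10 am–2:40 am, 3:35 am–8:25 am.
Second set merges to 2:15 am–2:25 am, 6:40 am–8:35 am, 8:50 am–9:25 am.
2:10 am–2:40 am \ B = 2:10 am–2:15 am, 2:25 am–2:40 am.
3:35 am–8:25 am \ B = 3:35 am–6:40 am.

2:10 am–2:15 am, 2:25 am–2:40 am, 3:35 am–6:40 am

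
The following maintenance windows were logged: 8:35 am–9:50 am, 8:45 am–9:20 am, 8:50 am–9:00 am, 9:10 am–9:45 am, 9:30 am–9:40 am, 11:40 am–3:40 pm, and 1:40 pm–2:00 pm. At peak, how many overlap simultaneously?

3

Sweep endpoints in order; track running count of active intervals.
Peak of 3 reached at 8:50 am.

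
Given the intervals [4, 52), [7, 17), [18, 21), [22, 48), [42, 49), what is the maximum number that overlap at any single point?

Walk the sorted start/end points keeping a running depth.
The depth first hits 3 at 42.

3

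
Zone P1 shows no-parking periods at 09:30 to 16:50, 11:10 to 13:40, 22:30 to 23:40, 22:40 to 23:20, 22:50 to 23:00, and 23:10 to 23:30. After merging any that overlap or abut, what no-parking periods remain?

11:10–13:40 overlaps/touches 09:30–16:50 → extend to 09:30–16:50.
22:30–23:40 is disjoint → start new block.
22:40–23:20 overlaps/touches 22:30–23:40 → extend to 22:30–23:40.
22:50–23:00 overlaps/touches 22:30–23:40 → extend to 22:30–23:40.
23:10–23:30 overlaps/touches 22:30–23:40 → extend to 22:30–23:40.

09:30–16:50, 22:30–23:40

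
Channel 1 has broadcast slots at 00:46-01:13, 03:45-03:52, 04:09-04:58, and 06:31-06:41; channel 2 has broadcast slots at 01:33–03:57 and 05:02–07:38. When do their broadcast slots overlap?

03:45-03:52, 06:31-06:41

00:46-01:13 meets no B interval.
03:45-03:52 ∩ B → 03:45-03:52.
04:09-04:58 meets no B interval.
06:31-06:41 ∩ B → 06:31-06:41.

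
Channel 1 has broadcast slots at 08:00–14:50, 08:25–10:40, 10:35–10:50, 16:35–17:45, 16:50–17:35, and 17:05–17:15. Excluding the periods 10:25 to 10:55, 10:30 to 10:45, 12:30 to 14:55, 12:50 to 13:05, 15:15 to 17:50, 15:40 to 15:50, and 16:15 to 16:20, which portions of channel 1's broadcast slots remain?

08:00–10:25, 10:55–12:30

First set merges to 08:00–14:50, 16:35–17:45.
Second set merges to 10:25–10:55, 12:30–14:55, 15:15–17:50.
08:00–14:50 with B removed leaves 08:00–10:25, 10:55–12:30.
16:35–17:45 lies entirely inside B → drops out.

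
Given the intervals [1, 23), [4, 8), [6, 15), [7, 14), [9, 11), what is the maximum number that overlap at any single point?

4

Walk the sorted start/end points keeping a running depth.
The depth first hits 4 at 7.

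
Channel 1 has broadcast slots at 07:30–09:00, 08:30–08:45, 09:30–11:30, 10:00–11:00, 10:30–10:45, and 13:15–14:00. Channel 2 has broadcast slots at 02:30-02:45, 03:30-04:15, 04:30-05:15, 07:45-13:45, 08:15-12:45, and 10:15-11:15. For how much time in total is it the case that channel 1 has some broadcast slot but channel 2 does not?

30 min

First set merges to 07:30–09:00, 09:30–11:30, 13:15–14:00.
Second set merges to 02:30–02:45, 03:30–04:15, 04:30–05:15, 07:45–13:45.
A \ B = 07:30–07:45, 13:45–14:00.
Total: 15 min + 15 min = 30 min.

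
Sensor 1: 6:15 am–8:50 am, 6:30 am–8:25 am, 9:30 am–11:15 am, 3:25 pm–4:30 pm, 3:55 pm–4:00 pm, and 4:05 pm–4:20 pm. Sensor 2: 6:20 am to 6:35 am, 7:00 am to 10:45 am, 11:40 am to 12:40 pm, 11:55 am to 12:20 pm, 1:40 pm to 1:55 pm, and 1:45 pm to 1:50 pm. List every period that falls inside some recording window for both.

6:20 am–6:35 am, 7:00 am–8:50 am, 9:30 am–10:45 am

First set merges to 6:15 am–8:50 am, 9:30 am–11:15 am, 3:25 pm–4:30 pm.
Second set merges to 6:20 am–6:35 am, 7:00 am–10:45 am, 11:40 am–12:40 pm, 1:40 pm–1:55 pm.
6:15 am–8:50 am meets the second set on 6:20 am–6:35 am, 7:00 am–8:50 am.
9:30 am–11:15 am meets the second set on 9:30 am–10:45 am.
3:25 pm–4:30 pm: no overlap with the second set.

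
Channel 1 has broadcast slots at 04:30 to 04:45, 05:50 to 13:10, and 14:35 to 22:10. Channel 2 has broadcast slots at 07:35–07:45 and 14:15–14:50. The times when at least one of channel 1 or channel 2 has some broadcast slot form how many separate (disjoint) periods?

A ∪ B = 04:30–04:45, 05:50–13:10, 14:15–22:10.
That is 3 disjoint pieces.

3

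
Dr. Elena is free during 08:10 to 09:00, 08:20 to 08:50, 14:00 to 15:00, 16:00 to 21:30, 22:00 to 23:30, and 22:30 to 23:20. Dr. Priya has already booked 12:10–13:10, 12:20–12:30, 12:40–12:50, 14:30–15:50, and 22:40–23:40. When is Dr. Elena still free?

Merge the first list: 08:10-09:00, 14:00-15:00, 16:00-21:30, 22:00-23:30.
Merge the second list: 12:10-13:10, 14:30-15:50, 22:40-23:40.
08:10-09:00 is untouched.
14:00-15:00 with B removed leaves 14:00-14:30.
16:00-21:30 is untouched.
22:00-23:30 with B removed leaves 22:00-22:40.

08:10-09:00, 14:00-14:30, 16:00-21:30, 22:00-22:40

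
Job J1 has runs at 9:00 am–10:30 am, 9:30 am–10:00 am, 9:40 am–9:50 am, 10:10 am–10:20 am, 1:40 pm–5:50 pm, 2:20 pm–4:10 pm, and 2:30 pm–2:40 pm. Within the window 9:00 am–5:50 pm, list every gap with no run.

10:30 am–1:40 pm

Covered (merged): 9:00 am–10:30 am, 1:40 pm–5:50 pm.
Gaps within 9:00 am–5:50 pm: 10:30 am–1:40 pm.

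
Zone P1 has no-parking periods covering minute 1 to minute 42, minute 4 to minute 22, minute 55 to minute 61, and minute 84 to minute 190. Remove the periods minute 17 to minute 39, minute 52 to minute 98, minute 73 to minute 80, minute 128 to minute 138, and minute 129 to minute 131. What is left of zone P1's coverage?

First set merges to minute 1 to minute 42, minute 55 to minute 61, minute 84 to minute 190.
Second set merges to minute 17 to minute 39, minute 52 to minute 98, minute 128 to minute 138.
minute 1 to minute 42 \ B = minute 1 to minute 17, minute 39 to minute 42.
minute 55 to minute 61: entirely removed.
minute 84 to minute 190 \ B = minute 98 to minute 128, minute 138 to minute 190.

minute 1 to minute 17, minute 39 to minute 42, minute 98 to minute 128, minute 138 to minute 190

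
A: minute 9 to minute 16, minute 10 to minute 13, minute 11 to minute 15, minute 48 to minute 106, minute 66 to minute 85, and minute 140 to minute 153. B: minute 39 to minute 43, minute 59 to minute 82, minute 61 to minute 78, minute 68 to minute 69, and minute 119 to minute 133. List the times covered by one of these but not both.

minute 9 to minute 16, minute 39 to minute 43, minute 48 to minute 59, minute 82 to minute 106, minute 119 to minute 133, minute 140 to minute 153

Merge the first list: minute 9 to minute 16, minute 48 to minute 106, minute 140 to minute 153.
Merge the second list: minute 39 to minute 43, minute 59 to minute 82, minute 119 to minute 133.
Only in the first: minute 9 to minute 16, minute 48 to minute 59, minute 82 to minute 106, minute 140 to minute 153.
Only in the second: minute 39 to minute 43, minute 119 to minute 133.
Together these are the periods covered by exactly one.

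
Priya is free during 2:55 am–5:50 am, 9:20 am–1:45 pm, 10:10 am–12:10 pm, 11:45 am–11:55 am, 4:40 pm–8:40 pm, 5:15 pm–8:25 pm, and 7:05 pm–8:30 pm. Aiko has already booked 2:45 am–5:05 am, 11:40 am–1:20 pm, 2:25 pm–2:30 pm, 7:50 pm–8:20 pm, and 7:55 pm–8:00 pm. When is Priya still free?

First set merges to 2:55 am–5:50 am, 9:20 am–1:45 pm, 4:40 pm–8:40 pm.
Second set merges to 2:45 am–5:05 am, 11:40 am–1:20 pm, 2:25 pm–2:30 pm, 7:50 pm–8:20 pm.
2:55 am–5:50 am with B removed leaves 5:05 am–5:50 am.
9:20 am–1:45 pm with B removed leaves 9:20 am–11:40 am, 1:20 pm–1:45 pm.
4:40 pm–8:40 pm with B removed leaves 4:40 pm–7:50 pm, 8:20 pm–8:40 pm.

5:05 am–5:50 am, 9:20 am–11:40 am, 1:20 pm–1:45 pm, 4:40 pm–7:50 pm, 8:20 pm–8:40 pm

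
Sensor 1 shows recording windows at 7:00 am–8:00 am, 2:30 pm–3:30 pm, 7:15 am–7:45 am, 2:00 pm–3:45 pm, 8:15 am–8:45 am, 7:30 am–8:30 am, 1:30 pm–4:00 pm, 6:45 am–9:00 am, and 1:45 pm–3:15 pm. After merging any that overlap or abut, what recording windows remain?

Sort by start: 6:45 am–9:00 am, 7:00 am–8:00 am, 7:15 am–7:45 am, 7:30 am–8:30 am, 8:15 am–8:45 am, 1:30 pm–4:00 pm, 1:45 pm–3:15 pm, 2:00 pm–3:45 pm, 2:30 pm–3:30 pm.
7:00 am–8:00 am overlaps/touches 6:45 am–9:00 am → extend to 6:45 am–9:00 am.
7:15 am–7:45 am overlaps/touches 6:45 am–9:00 am → extend to 6:45 am–9:00 am.
7:30 am–8:30 am overlaps/touches 6:45 am–9:00 am → extend to 6:45 am–9:00 am.
8:15 am–8:45 am overlaps/touches 6:45 am–9:00 am → extend to 6:45 am–9:00 am.
1:30 pm–4:00 pm is disjoint → start new block.
1:45 pm–3:15 pm overlaps/touches 1:30 pm–4:00 pm → extend to 1:30 pm–4:00 pm.
2:00 pm–3:45 pm overlaps/touches 1:30 pm–4:00 pm → extend to 1:30 pm–4:00 pm.
2:30 pm–3:30 pm overlaps/touches 1:30 pm–4:00 pm → extend to 1:30 pm–4:00 pm.

6:45 am–9:00 am, 1:30 pm–4:00 pm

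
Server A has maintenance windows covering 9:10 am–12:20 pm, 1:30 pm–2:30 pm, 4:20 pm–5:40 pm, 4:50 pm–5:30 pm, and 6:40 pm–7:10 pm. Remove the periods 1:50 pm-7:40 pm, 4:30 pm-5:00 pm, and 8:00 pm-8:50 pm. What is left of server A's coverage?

Merge the first list: 9:10 am-12:20 pm, 1:30 pm-2:30 pm, 4:20 pm-5:40 pm, 6:40 pm-7:10 pm.
Merge the second list: 1:50 pm-7:40 pm, 8:00 pm-8:50 pm.
9:10 am-12:20 pm: nothing removed.
1:30 pm-2:30 pm \ B = 1:30 pm-1:50 pm.
4:20 pm-5:40 pm: entirely removed.
6:40 pm-7:10 pm: entirely removed.

9:10 am-12:20 pm, 1:30 pm-1:50 pm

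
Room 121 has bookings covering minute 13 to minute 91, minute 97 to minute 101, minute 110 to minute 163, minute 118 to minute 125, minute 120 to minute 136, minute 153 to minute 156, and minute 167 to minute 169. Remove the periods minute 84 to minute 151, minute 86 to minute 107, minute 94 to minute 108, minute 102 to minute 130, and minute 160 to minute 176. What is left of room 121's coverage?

A, merged: minute 13 to minute 91, minute 97 to minute 101, minute 110 to minute 163, minute 167 to minute 169.
B, merged: minute 84 to minute 151, minute 160 to minute 176.
minute 13 to minute 91 minus B → minute 13 to minute 84.
minute 97 to minute 101: fully covered by B → removed.
minute 110 to minute 163 minus B → minute 151 to minute 160.
minute 167 to minute 169: fully covered by B → removed.

minute 13 to minute 84, minute 151 to minute 160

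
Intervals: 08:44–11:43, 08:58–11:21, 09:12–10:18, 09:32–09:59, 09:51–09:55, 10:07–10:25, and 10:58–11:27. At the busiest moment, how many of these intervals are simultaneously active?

Walk the sorted start/end points keeping a running depth.
The depth first hits 5 at 09:51.

5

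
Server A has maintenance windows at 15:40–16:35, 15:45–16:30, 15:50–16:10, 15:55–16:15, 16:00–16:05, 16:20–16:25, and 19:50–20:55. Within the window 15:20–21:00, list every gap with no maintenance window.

15:20–15:40, 16:35–19:50, 20:55–21:00

After merging, the occupied span is 15:40–16:35, 19:50–20:55.
Uncovered inside 15:20–21:00: 15:20–15:40, 16:35–19:50, 20:55–21:00.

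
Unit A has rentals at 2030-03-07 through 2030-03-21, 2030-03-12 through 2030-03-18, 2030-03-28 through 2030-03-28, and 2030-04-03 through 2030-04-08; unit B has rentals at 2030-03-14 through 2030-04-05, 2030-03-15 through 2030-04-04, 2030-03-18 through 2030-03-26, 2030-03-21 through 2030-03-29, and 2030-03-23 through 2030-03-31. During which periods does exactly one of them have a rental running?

Merge the first list: 2030-03-07 through 2030-03-21, 2030-03-28 through 2030-03-28, 2030-04-03 through 2030-04-08.
Merge the second list: 2030-03-14 through 2030-04-05.
A but not B: 2030-03-07 through 2030-03-13, 2030-04-06 through 2030-04-08.
B but not A: 2030-03-22 through 2030-03-27, 2030-03-29 through 2030-04-02.
Combining gives A △ B.

2030-03-07 through 2030-03-13, 2030-03-22 through 2030-03-27, 2030-03-29 through 2030-04-02, 2030-04-06 through 2030-04-08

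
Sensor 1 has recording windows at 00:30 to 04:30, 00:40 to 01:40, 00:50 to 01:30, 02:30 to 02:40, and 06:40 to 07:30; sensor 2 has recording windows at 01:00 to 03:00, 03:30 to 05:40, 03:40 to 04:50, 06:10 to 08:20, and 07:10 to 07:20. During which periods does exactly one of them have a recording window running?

00:30–01:00, 03:00–03:30, 04:30–05:40, 06:10–06:40, 07:30–08:20

A, merged: 00:30–04:30, 06:40–07:30.
B, merged: 01:00–03:00, 03:30–05:40, 06:10–08:20.
A but not B: 00:30–01:00, 03:00–03:30.
B but not A: 04:30–05:40, 06:10–06:40, 07:30–08:20.
Combining gives A △ B.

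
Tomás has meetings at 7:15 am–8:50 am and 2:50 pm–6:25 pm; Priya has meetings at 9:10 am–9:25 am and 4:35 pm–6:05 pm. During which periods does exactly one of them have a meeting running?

7:15 am–8:50 am, 9:10 am–9:25 am, 2:50 pm–4:35 pm, 6:05 pm–6:25 pm

Only in the first: 7:15 am–8:50 am, 2:50 pm–4:35 pm, 6:05 pm–6:25 pm.
Only in the second: 9:10 am–9:25 am.
Together these are the periods covered by exactly one.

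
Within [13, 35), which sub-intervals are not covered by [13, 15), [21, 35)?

[15, 21)

The merged coverage is [13, 15), [21, 35).
Complement within [13, 35): [15, 21).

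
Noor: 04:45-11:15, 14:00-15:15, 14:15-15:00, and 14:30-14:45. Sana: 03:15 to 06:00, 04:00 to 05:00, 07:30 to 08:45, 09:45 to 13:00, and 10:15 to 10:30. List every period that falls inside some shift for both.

04:45–06:00, 07:30–08:45, 09:45–11:15

A, merged: 04:45–11:15, 14:00–15:15.
B, merged: 03:15–06:00, 07:30–08:45, 09:45–13:00.
04:45–11:15 overlaps B on 04:45–06:00, 07:30–08:45, 09:45–11:15.
14:00–15:15 falls entirely outside B.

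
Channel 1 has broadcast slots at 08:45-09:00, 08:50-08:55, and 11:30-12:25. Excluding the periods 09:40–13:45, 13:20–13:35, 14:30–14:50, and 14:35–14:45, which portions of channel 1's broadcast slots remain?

First set merges to 08:45–09:00, 11:30–12:25.
Second set merges to 09:40–13:45, 14:30–14:50.
08:45–09:00: nothing removed.
11:30–12:25: entirely removed.

08:45–09:00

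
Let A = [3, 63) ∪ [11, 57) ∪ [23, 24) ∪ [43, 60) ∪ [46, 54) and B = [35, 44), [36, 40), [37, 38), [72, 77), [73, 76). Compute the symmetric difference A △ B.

[3, 35) ∪ [44, 63) ∪ [72, 77)

Merge the first list: [3, 63).
Merge the second list: [35, 44), [72, 77).
A but not B: [3, 35), [44, 63).
B but not A: [72, 77).
Combining gives A △ B.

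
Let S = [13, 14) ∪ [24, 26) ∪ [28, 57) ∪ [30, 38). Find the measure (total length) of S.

Merged: [13, 14), [24, 26), [28, 57).
Lengths: 1 + 2 + 29 = 32.

32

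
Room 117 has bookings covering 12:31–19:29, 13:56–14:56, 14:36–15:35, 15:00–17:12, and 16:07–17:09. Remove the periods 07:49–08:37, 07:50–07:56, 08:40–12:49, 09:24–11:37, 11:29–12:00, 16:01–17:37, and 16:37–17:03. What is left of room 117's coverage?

Merge the first list: 12:31–19:29.
Merge the second list: 07:49–08:37, 08:40–12:49, 16:01–17:37.
12:31–19:29 minus B → 12:49–16:01, 17:37–19:29.

12:49–16:01, 17:37–19:29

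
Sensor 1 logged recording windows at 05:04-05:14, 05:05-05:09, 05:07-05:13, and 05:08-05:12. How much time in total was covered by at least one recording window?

Merged: 05:04–05:14.
Length: 10 min.

10 min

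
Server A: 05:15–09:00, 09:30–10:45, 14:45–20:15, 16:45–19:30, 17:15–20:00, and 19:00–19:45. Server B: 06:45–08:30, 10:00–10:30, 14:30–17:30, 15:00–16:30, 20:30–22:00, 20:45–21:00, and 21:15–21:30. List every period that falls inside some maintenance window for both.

06:45–08:30, 10:00–10:30, 14:45–17:30

First set merges to 05:15–09:00, 09:30–10:45, 14:45–20:15.
Second set merges to 06:45–08:30, 10:00–10:30, 14:30–17:30, 20:30–22:00.
05:15–09:00 meets the second set on 06:45–08:30.
09:30–10:45 meets the second set on 10:00–10:30.
14:45–20:15 meets the second set on 14:45–17:30.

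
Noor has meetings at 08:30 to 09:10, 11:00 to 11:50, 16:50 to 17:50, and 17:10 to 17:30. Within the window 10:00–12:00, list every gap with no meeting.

After merging, the occupied span is 08:30–09:10, 11:00–11:50, 16:50–17:50.
Gaps within 10:00–12:00: 10:00–11:00, 11:50–12:00.

10:00–11:00, 11:50–12:00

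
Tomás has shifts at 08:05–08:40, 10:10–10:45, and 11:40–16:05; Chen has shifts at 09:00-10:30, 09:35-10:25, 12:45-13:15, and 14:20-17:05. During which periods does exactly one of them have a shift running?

B, merged: 09:00-10:30, 12:45-13:15, 14:20-17:05.
A but not B: 08:05-08:40, 10:30-10:45, 11:40-12:45, 13:15-14:20.
B but not A: 09:00-10:10, 16:05-17:05.
Combining gives A △ B.

08:05-08:40, 09:00-10:10, 10:30-10:45, 11:40-12:45, 13:15-14:20, 16:05-17:05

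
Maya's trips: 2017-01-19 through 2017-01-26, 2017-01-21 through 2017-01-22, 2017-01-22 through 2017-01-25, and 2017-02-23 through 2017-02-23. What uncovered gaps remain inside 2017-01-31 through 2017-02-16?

After merging, the occupied span is 2017-01-19 through 2017-01-26, 2017-02-23 through 2017-02-23.
Uncovered inside 2017-01-31 through 2017-02-16: 2017-01-31 through 2017-02-16.

2017-01-31 through 2017-02-16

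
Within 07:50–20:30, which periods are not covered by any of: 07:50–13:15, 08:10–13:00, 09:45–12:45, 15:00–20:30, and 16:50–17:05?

The merged coverage is 07:50-13:15, 15:00-20:30.
Uncovered inside 07:50-20:30: 13:15-15:00.

13:15-15:00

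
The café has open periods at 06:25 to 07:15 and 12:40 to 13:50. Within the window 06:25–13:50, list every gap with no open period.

The merged coverage is 06:25-07:15, 12:40-13:50.
Gaps within 06:25-13:50: 07:15-12:40.

07:15-12:40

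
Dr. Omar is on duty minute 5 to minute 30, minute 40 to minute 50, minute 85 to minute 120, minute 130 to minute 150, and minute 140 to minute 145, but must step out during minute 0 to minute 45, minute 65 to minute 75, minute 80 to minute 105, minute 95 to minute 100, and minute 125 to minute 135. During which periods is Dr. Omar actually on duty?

minute 45 to minute 50, minute 105 to minute 120, minute 135 to minute 150

Merge the first list: minute 5 to minute 30, minute 40 to minute 50, minute 85 to minute 120, minute 130 to minute 150.
Merge the second list: minute 0 to minute 45, minute 65 to minute 75, minute 80 to minute 105, minute 125 to minute 135.
minute 5 to minute 30: fully covered by B → removed.
minute 40 to minute 50 minus B → minute 45 to minute 50.
minute 85 to minute 120 minus B → minute 105 to minute 120.
minute 130 to minute 150 minus B → minute 135 to minute 150.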